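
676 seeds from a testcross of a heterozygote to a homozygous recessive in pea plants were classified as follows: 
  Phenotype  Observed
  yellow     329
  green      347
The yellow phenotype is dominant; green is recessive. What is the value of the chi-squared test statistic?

0.479

A testcross of a heterozygote (Aa × aa) gives a 1:1 phenotypic ratio.
Under the 1:1 hypothesis (Σ ratio = 2, N = 676):
  yellow: 676 × 1/2 = 338
  green: 676 × 1/2 = 338
χ² = Σ (O − E)² / E
  yellow: (329 − 338)² / 338 = 0.2396
  green: (347 − 338)² / 338 = 0.2396
χ² = 0.2396 + 0.2396 = 0.4792 ≈ 0.479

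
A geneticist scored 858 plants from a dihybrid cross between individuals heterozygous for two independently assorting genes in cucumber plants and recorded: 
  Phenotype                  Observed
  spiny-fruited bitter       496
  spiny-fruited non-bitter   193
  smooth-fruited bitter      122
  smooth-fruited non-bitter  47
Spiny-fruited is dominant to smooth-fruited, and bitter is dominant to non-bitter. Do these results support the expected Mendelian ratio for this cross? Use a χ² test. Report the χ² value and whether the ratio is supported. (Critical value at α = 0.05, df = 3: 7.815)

16.998; not consistent

A dihybrid F₂ with independent assortment and complete dominance at both loci gives a 9:3:3:1 phenotypic ratio.
Under the 9:3:3:1 hypothesis (Σ ratio = 16, N = 858):
  spiny-fruited bitter: 858 × 9/16 = 482.625
  spiny-fruited non-bitter: 858 × 3/16 = 160.875
  smooth-fruited bitter: 858 × 3/16 = 160.875
  smooth-fruited non-bitter: 858 × 1/16 = 53.625
χ² = Σ (O − E)² / E
  spiny-fruited bitter: (496 − 482.625)² / 482.625 = 0.3707
  spiny-fruited non-bitter: (193 − 160.875)² / 160.875 = 6.4150
  smooth-fruited bitter: (122 − 160.875)² / 160.875 = 9.3940
  smooth-fruited non-bitter: (47 − 53.625)² / 53.625 = 0.8185
χ² = 0.3707 + 6.4150 + 9.3940 + 0.8185 = 16.9982 ≈ 16.998
Degrees of freedom = 4 − 1 = 3; critical value at α = 0.05 is 7.815.
Since 16.998 > 7.815, we reject the null hypothesis — the data do not fit the 9:3:3:1 ratio.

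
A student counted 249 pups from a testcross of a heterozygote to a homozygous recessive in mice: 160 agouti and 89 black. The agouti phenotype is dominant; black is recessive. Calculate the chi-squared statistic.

20.245

A testcross of a heterozygote (Aa × aa) gives a 1:1 phenotypic ratio.
Expected counts for N = 249 under a 1:1 ratio (total parts = 2):
  agouti: 249 × 1/2 = 124.5
  black: 249 × 1/2 = 124.5
χ² = Σ (O − E)² / E
  agouti: (160 − 124.5)² / 124.5 = 10.1225
  black: (89 − 124.5)² / 124.5 = 10.1225
χ² = 10.1225 + 10.1225 = 20.245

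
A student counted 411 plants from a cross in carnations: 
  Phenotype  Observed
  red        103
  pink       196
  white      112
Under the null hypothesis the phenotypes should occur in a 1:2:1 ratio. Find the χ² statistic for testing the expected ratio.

1.273

Total ratio parts = 4. Expected numbers out of 411:
  red: 411 × 1/4 = 102.75
  pink: 411 × 2/4 = 205.5
  white: 411 × 1/4 = 102.75
χ² = Σ (O − E)² / E
  red: (103 − 102.75)² / 102.75 = 0.0006
  pink: (196 − 205.5)² / 205.5 = 0.4392
  white: (112 − 102.75)² / 102.75 = 0.8327
χ² = 0.0006 + 0.4392 + 0.8327 = 1.2725 ≈ 1.273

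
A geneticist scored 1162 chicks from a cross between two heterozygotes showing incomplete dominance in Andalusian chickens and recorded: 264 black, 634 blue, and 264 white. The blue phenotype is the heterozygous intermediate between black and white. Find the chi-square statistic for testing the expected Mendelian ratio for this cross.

9.670

With incomplete dominance, a heterozygote × heterozygote cross gives a 1:2:1 phenotypic ratio.
The 1:2:1 ratio has 4 parts, so with N = 1162 the expected counts are:
  black: 1162 × 1/4 = 290.5
  blue: 1162 × 2/4 = 581
  white: 1162 × 1/4 = 290.5
χ² = Σ (O − E)² / E
  black: (264 − 290.5)² / 290.5 = 2.4174
  blue: (634 − 581)² / 581 = 4.8348
  white: (264 − 290.5)² / 290.5 = 2.4174
χ² = 2.4174 + 4.8348 + 2.4174 = 9.6696 ≈ 9.670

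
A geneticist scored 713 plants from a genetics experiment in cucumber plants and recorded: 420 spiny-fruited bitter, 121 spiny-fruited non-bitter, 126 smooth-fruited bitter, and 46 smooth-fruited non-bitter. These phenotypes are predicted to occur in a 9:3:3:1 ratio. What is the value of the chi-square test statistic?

Expected counts for N = 713 under a 9:3:3:1 ratio (total parts = 16):
  spiny-fruited bitter: 713 × 9/16 = 401.0625
  spiny-fruited non-bitter: 713 × 3/16 = 133.6875
  smooth-fruited bitter: 713 × 3/16 = 133.6875
  smooth-fruited non-bitter: 713 × 1/16 = 44.5625
χ² = Σ (O − E)² / E
  spiny-fruited bitter: (420 − 401.0625)² / 401.0625 = 0.8942
  spiny-fruited non-bitter: (121 − 133.6875)² / 133.6875 = 1.2041
  smooth-fruited bitter: (126 − 133.6875)² / 133.6875 = 0.4421
  smooth-fruited non-bitter: (46 − 44.5625)² / 44.5625 = 0.0464
χ² = 0.8942 + 1.2041 + 0.4421 + 0.0464 = 2.5868 ≈ 2.587

2.587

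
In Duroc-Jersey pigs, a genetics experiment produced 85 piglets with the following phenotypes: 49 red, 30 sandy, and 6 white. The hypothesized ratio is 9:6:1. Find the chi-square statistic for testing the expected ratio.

The 9:6:1 ratio has 16 parts, so with N = 85 the expected counts are:
  red: 85 × 9/16 = 47.8125
  sandy: 85 × 6/16 = 31.875
  white: 85 × 1/16 = 5.3125
χ² = Σ (O − E)² / E
  red: (49 − 47.8125)² / 47.8125 = 0.0295
  sandy: (30 − 31.875)² / 31.875 = 0.1103
  white: (6 − 5.3125)² / 5.3125 = 0.0890
χ² = 0.0295 + 0.1103 + 0.0890 = 0.2288 ≈ 0.229

0.229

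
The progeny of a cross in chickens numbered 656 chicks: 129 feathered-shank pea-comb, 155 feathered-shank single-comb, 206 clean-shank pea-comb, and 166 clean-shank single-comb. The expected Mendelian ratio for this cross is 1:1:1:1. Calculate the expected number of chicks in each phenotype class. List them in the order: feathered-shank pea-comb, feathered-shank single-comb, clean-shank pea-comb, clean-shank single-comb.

The 1:1:1:1 ratio has 4 parts, so with N = 656 the expected counts are:
  feathered-shank pea-comb: 656 × 1/4 = 164
  feathered-shank single-comb: 656 × 1/4 = 164
  clean-shank pea-comb: 656 × 1/4 = 164
  clean-shank single-comb: 656 × 1/4 = 164

164, 164, 164, 164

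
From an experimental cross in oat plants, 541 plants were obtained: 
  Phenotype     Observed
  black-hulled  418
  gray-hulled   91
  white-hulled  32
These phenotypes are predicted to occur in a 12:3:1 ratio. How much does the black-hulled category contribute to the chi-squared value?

Total ratio parts = 16. Expected numbers out of 541:
  black-hulled: 541 × 12/16 = 405.75
  gray-hulled: 541 × 3/16 = 101.4375
  white-hulled: 541 × 1/16 = 33.8125
Contribution of black-hulled: (418 − 405.75)² / 405.75 = 0.3698

0.370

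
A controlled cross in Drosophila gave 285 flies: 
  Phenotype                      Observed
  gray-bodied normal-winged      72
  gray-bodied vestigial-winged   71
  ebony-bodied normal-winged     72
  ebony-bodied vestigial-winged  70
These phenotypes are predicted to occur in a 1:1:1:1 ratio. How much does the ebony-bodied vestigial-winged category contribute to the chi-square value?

The 1:1:1:1 ratio has 4 parts, so with N = 285 the expected counts are:
  gray-bodied normal-winged: 285 × 1/4 = 71.25
  gray-bodied vestigial-winged: 285 × 1/4 = 71.25
  ebony-bodied normal-winged: 285 × 1/4 = 71.25
  ebony-bodied vestigial-winged: 285 × 1/4 = 71.25
Contribution of ebony-bodied vestigial-winged: (70 − 71.25)² / 71.25 = 0.0219

0.022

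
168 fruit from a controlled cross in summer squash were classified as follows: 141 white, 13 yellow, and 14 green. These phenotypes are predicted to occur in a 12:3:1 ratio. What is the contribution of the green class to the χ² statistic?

1.167

Total ratio parts = 16. Expected numbers out of 168:
  white: 168 × 12/16 = 126
  yellow: 168 × 3/16 = 31.5
  green: 168 × 1/16 = 10.5
Contribution of green: (14 − 10.5)² / 10.5 = 1.1667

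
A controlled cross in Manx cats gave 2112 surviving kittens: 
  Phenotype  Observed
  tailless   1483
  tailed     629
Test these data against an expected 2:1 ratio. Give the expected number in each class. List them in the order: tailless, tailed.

Expected counts for N = 2112 under a 2:1 ratio (total parts = 3):
  tailless: 2112 × 2/3 = 1408
  tailed: 2112 × 1/3 = 704

1408, 704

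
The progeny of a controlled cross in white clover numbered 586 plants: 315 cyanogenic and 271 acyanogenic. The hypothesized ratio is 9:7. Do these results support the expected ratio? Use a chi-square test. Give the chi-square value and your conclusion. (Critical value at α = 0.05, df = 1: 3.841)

1.483; consistent

Under the 9:7 hypothesis (Σ ratio = 16, N = 586):
  cyanogenic: 586 × 9/16 = 329.625
  acyanogenic: 586 × 7/16 = 256.375
χ² = Σ (O − E)² / E
  cyanogenic: (315 − 329.625)² / 329.625 = 0.6489
  acyanogenic: (271 − 256.375)² / 256.375 = 0.8343
χ² = 0.6489 + 0.8343 = 1.4832 ≈ 1.483
Degrees of freedom = 2 − 1 = 1; critical value at α = 0.05 is 3.841.
Since 1.483 < 3.841, we fail to reject the null hypothesis — the data are consistent with the 9:7 ratio.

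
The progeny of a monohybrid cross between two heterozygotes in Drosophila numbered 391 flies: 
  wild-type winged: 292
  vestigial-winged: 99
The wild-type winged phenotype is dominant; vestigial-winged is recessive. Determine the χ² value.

For a monohybrid cross between heterozygotes with complete dominance, the expected phenotypic ratio is 3:1.
Under the 3:1 hypothesis (Σ ratio = 4, N = 391):
  wild-type winged: 391 × 3/4 = 293.25
  vestigial-winged: 391 × 1/4 = 97.75
χ² = Σ (O − E)² / E
  wild-type winged: (292 − 293.25)² / 293.25 = 0.0053
  vestigial-winged: (99 − 97.75)² / 97.75 = 0.0160
χ² = 0.0053 + 0.0160 = 0.0213 ≈ 0.021

0.021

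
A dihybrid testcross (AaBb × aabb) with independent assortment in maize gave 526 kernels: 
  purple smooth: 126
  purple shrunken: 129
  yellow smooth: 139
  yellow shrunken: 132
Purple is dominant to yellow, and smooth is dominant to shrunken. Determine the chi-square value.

A dihybrid testcross with independent assortment gives a 1:1:1:1 ratio.
Total ratio parts = 4. Expected numbers out of 526:
  purple smooth: 526 × 1/4 = 131.5
  purple shrunken: 526 × 1/4 = 131.5
  yellow smooth: 526 × 1/4 = 131.5
  yellow shrunken: 526 × 1/4 = 131.5
χ² = Σ (O − E)² / E
  purple smooth: (126 − 131.5)² / 131.5 = 0.2300
  purple shrunken: (129 − 131.5)² / 131.5 = 0.0475
  yellow smooth: (139 − 131.5)² / 131.5 = 0.4278
  yellow shrunken: (132 − 131.5)² / 131.5 = 0.0019
χ² = 0.2300 + 0.0475 + 0.4278 + 0.0019 = 0.7072 ≈ 0.707

0.707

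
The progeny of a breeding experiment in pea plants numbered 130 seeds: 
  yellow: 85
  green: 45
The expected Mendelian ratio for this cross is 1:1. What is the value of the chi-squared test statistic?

Total ratio parts = 2. Expected numbers out of 130:
  yellow: 130 × 1/2 = 65
  green: 130 × 1/2 = 65
χ² = Σ (O − E)² / E
  yellow: (85 − 65)² / 65 = 6.1538
  green: (45 − 65)² / 65 = 6.1538
χ² = 6.1538 + 6.1538 = 12.3076 ≈ 12.308

12.308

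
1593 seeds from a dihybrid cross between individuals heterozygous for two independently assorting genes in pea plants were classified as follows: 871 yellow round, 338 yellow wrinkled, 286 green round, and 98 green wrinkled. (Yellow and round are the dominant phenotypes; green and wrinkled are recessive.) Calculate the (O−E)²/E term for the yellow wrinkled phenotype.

A dihybrid F₂ with independent assortment and complete dominance at both loci gives a 9:3:3:1 phenotypic ratio.
Expected counts for N = 1593 under a 9:3:3:1 ratio (total parts = 16):
  yellow round: 1593 × 9/16 = 896.0625
  yellow wrinkled: 1593 × 3/16 = 298.6875
  green round: 1593 × 3/16 = 298.6875
  green wrinkled: 1593 × 1/16 = 99.5625
Contribution of yellow wrinkled: (338 − 298.6875)² / 298.6875 = 5.1742

5.174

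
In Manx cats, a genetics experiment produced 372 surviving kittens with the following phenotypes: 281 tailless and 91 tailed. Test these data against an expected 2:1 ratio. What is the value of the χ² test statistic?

13.173

Expected counts for N = 372 under a 2:1 ratio (total parts = 3):
  tailless: 372 × 2/3 = 248
  tailed: 372 × 1/3 = 124
χ² = Σ (O − E)² / E
  tailless: (281 − 248)² / 248 = 4.3911
  tailed: (91 − 124)² / 124 = 8.7823
χ² = 4.3911 + 8.7823 = 13.1734 ≈ 13.173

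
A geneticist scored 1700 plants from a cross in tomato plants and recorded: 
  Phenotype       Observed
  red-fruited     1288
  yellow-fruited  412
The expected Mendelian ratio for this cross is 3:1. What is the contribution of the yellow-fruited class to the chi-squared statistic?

Expected counts for N = 1700 under a 3:1 ratio (total parts = 4):
  red-fruited: 1700 × 3/4 = 1275
  yellow-fruited: 1700 × 1/4 = 425
Contribution of yellow-fruited: (412 − 425)² / 425 = 0.3976

0.398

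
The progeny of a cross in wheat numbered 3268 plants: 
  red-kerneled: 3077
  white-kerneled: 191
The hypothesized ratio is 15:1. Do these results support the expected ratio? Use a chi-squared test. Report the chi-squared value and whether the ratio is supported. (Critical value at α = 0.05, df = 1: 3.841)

The 15:1 ratio has 16 parts, so with N = 3268 the expected counts are:
  red-kerneled: 3268 × 15/16 = 3063.75
  white-kerneled: 3268 × 1/16 = 204.25
χ² = Σ (O − E)² / E
  red-kerneled: (3077 − 3063.75)² / 3063.75 = 0.0573
  white-kerneled: (191 − 204.25)² / 204.25 = 0.8595
χ² = 0.0573 + 0.8595 = 0.9168 ≈ 0.917
Degrees of freedom = 2 − 1 = 1; critical value at α = 0.05 is 3.841.
Since 0.917 < 3.841, we fail to reject the null hypothesis — the data are consistent with the 15:1 ratio.

0.917; consistent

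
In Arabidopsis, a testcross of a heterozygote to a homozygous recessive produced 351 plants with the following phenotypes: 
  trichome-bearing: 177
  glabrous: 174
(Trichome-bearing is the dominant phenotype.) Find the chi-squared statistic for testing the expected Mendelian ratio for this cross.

0.026

A testcross of a heterozygote (Aa × aa) gives a 1:1 phenotypic ratio.
Total ratio parts = 2. Expected numbers out of 351:
  trichome-bearing: 351 × 1/2 = 175.5
  glabrous: 351 × 1/2 = 175.5
χ² = Σ (O − E)² / E
  trichome-bearing: (177 − 175.5)² / 175.5 = 0.0128
  glabrous: (174 − 175.5)² / 175.5 = 0.0128
χ² = 0.0128 + 0.0128 = 0.0256 ≈ 0.026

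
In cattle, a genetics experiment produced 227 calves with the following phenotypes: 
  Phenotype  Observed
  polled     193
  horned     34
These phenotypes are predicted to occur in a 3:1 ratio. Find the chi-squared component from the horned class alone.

9.120

Expected counts for N = 227 under a 3:1 ratio (total parts = 4):
  polled: 227 × 3/4 = 170.25
  horned: 227 × 1/4 = 56.75
Contribution of horned: (34 − 56.75)² / 56.75 = 9.1200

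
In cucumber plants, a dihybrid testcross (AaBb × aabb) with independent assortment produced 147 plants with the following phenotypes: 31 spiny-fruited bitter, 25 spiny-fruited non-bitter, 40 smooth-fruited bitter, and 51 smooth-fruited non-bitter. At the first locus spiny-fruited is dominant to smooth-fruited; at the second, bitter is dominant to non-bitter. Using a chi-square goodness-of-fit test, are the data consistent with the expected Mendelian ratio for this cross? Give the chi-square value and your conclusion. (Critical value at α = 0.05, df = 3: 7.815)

A dihybrid testcross with independent assortment gives a 1:1:1:1 ratio.
The 1:1:1:1 ratio has 4 parts, so with N = 147 the expected counts are:
  spiny-fruited bitter: 147 × 1/4 = 36.75
  spiny-fruited non-bitter: 147 × 1/4 = 36.75
  smooth-fruited bitter: 147 × 1/4 = 36.75
  smooth-fruited non-bitter: 147 × 1/4 = 36.75
χ² = Σ (O − E)² / E
  spiny-fruited bitter: (31 − 36.75)² / 36.75 = 0.8997
  spiny-fruited non-bitter: (25 − 36.75)² / 36.75 = 3.7568
  smooth-fruited bitter: (40 − 36.75)² / 36.75 = 0.2874
  smooth-fruited non-bitter: (51 − 36.75)² / 36.75 = 5.5255
χ² = 0.8997 + 3.7568 + 0.2874 + 5.5255 = 10.4694 ≈ 10.469
Degrees of freedom = 4 − 1 = 3; critical value at α = 0.05 is 7.815.
Since 10.469 > 7.815, we reject the null hypothesis — the data do not fit the 1:1:1:1 ratio.

10.469; not consistent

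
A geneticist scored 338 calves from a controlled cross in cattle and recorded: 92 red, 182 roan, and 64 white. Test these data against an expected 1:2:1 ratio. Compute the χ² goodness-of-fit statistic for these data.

6.639

The 1:2:1 ratio has 4 parts, so with N = 338 the expected counts are:
  red: 338 × 1/4 = 84.5
  roan: 338 × 2/4 = 169
  white: 338 × 1/4 = 84.5
χ² = Σ (O − E)² / E
  red: (92 − 84.5)² / 84.5 = 0.6657
  roan: (182 − 169)² / 169 = 1.0000
  white: (64 − 84.5)² / 84.5 = 4.9734
χ² = 0.6657 + 1.0000 + 4.9734 = 6.6391 ≈ 6.639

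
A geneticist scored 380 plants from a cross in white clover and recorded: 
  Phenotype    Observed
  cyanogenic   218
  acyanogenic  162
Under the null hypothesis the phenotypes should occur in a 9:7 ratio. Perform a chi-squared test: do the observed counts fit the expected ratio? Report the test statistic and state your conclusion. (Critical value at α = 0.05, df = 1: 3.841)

Under the 9:7 hypothesis (Σ ratio = 16, N = 380):
  cyanogenic: 380 × 9/16 = 213.75
  acyanogenic: 380 × 7/16 = 166.25
χ² = Σ (O − E)² / E
  cyanogenic: (218 − 213.75)² / 213.75 = 0.0845
  acyanogenic: (162 − 166.25)² / 166.25 = 0.1086
χ² = 0.0845 + 0.1086 = 0.1931 ≈ 0.193
Degrees of freedom = 2 − 1 = 1; critical value at α = 0.05 is 3.841.
Since 0.193 < 3.841, we fail to reject the null hypothesis — the data are consistent with the 9:7 ratio.

0.193; consistent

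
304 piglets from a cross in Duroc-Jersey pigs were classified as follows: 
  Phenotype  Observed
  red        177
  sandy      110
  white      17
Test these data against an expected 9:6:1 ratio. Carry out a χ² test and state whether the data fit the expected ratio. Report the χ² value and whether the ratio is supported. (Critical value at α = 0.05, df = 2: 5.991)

0.561; consistent

Total ratio parts = 16. Expected numbers out of 304:
  red: 304 × 9/16 = 171
  sandy: 304 × 6/16 = 114
  white: 304 × 1/16 = 19
χ² = Σ (O − E)² / E
  red: (177 − 171)² / 171 = 0.2105
  sandy: (110 − 114)² / 114 = 0.1404
  white: (17 − 19)² / 19 = 0.2105
χ² = 0.2105 + 0.1404 + 0.2105 = 0.5614 ≈ 0.561
Degrees of freedom = 3 − 1 = 2; critical value at α = 0.05 is 5.991.
Since 0.561 < 5.991, we fail to reject the null hypothesis — the data are consistent with the 9:6:1 ratio.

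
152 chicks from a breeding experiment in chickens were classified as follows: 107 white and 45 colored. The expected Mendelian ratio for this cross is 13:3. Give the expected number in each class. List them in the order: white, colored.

123.5, 28.5

Under the 13:3 hypothesis (Σ ratio = 16, N = 152):
  white: 152 × 13/16 = 123.5
  colored: 152 × 3/16 = 28.5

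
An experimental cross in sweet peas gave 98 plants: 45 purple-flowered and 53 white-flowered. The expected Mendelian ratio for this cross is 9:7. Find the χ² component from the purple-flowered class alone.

Total ratio parts = 16. Expected numbers out of 98:
  purple-flowered: 98 × 9/16 = 55.125
  white-flowered: 98 × 7/16 = 42.875
Contribution of purple-flowered: (45 − 55.125)² / 55.125 = 1.8597

1.860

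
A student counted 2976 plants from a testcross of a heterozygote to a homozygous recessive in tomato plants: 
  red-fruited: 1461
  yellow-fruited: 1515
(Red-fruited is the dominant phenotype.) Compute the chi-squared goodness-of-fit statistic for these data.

A testcross of a heterozygote (Aa × aa) gives a 1:1 phenotypic ratio.
Under the 1:1 hypothesis (Σ ratio = 2, N = 2976):
  red-fruited: 2976 × 1/2 = 1488
  yellow-fruited: 2976 × 1/2 = 1488
χ² = Σ (O − E)² / E
  red-fruited: (1461 − 1488)² / 1488 = 0.4899
  yellow-fruited: (1515 − 1488)² / 1488 = 0.4899
χ² = 0.4899 + 0.4899 = 0.9798 ≈ 0.980

0.980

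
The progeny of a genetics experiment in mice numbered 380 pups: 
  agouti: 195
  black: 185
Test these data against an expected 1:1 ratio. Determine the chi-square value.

The 1:1 ratio has 2 parts, so with N = 380 the expected counts are:
  agouti: 380 × 1/2 = 190
  black: 380 × 1/2 = 190
χ² = Σ (O − E)² / E
  agouti: (195 − 190)² / 190 = 0.1316
  black: (185 − 190)² / 190 = 0.1316
χ² = 0.1316 + 0.1316 = 0.2632 ≈ 0.263

0.263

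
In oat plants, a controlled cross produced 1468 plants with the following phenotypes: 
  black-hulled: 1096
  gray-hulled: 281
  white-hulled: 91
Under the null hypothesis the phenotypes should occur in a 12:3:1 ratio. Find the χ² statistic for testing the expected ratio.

Under the 12:3:1 hypothesis (Σ ratio = 16, N = 1468):
  black-hulled: 1468 × 12/16 = 1101
  gray-hulled: 1468 × 3/16 = 275.25
  white-hulled: 1468 × 1/16 = 91.75
χ² = Σ (O − E)² / E
  black-hulled: (1096 − 1101)² / 1101 = 0.0227
  gray-hulled: (281 − 275.25)² / 275.25 = 0.1201
  white-hulled: (91 − 91.75)² / 91.75 = 0.0061
χ² = 0.0227 + 0.1201 + 0.0061 = 0.1489 ≈ 0.149

0.149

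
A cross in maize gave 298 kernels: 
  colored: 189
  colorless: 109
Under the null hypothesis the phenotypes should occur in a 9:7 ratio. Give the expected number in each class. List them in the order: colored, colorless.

Expected counts for N = 298 under a 9:7 ratio (total parts = 16):
  colored: 298 × 9/16 = 167.625
  colorless: 298 × 7/16 = 130.375

167.625, 130.375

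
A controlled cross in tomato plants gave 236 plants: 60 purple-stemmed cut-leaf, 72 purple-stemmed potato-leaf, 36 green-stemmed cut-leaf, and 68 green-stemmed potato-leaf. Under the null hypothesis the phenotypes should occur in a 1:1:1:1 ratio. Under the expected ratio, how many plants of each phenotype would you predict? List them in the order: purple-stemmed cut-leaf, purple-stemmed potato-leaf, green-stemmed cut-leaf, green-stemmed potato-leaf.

The 1:1:1:1 ratio has 4 parts, so with N = 236 the expected counts are:
  purple-stemmed cut-leaf: 236 × 1/4 = 59
  purple-stemmed potato-leaf: 236 × 1/4 = 59
  green-stemmed cut-leaf: 236 × 1/4 = 59
  green-stemmed potato-leaf: 236 × 1/4 = 59

59, 59, 59, 59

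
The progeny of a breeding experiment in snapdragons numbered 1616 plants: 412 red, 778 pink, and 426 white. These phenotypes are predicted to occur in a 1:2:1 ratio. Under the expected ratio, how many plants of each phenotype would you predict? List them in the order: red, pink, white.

Total ratio parts = 4. Expected numbers out of 1616:
  red: 1616 × 1/4 = 404
  pink: 1616 × 2/4 = 808
  white: 1616 × 1/4 = 404

404, 808, 404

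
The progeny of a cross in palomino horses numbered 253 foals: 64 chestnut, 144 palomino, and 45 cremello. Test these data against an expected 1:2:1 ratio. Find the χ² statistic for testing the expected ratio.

Total ratio parts = 4. Expected numbers out of 253:
  chestnut: 253 × 1/4 = 63.25
  palomino: 253 × 2/4 = 126.5
  cremello: 253 × 1/4 = 63.25
χ² = Σ (O − E)² / E
  chestnut: (64 − 63.25)² / 63.25 = 0.0089
  palomino: (144 − 126.5)² / 126.5 = 2.4209
  cremello: (45 − 63.25)² / 63.25 = 5.2658
χ² = 0.0089 + 2.4209 + 5.2658 = 7.6956 ≈ 7.696

7.696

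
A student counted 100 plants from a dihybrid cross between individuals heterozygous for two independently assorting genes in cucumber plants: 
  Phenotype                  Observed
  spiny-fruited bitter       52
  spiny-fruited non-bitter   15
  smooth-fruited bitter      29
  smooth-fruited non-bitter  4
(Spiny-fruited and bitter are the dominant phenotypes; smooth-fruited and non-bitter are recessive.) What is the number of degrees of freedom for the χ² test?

A dihybrid F₂ with independent assortment and complete dominance at both loci gives a 9:3:3:1 phenotypic ratio.
A goodness-of-fit test with 4 phenotype classes has df = 4 − 1 = 3.

3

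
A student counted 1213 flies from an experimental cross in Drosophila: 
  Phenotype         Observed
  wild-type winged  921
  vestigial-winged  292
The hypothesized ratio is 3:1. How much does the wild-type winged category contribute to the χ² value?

Under the 3:1 hypothesis (Σ ratio = 4, N = 1213):
  wild-type winged: 1213 × 3/4 = 909.75
  vestigial-winged: 1213 × 1/4 = 303.25
Contribution of wild-type winged: (921 − 909.75)² / 909.75 = 0.1391

0.139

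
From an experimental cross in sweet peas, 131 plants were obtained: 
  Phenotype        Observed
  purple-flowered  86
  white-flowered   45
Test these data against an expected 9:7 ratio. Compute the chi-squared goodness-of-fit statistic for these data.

4.702

The 9:7 ratio has 16 parts, so with N = 131 the expected counts are:
  purple-flowered: 131 × 9/16 = 73.6875
  white-flowered: 131 × 7/16 = 57.3125
χ² = Σ (O − E)² / E
  purple-flowered: (86 − 73.6875)² / 73.6875 = 2.0573
  white-flowered: (45 − 57.3125)² / 57.3125 = 2.6451
χ² = 2.0573 + 2.6451 = 4.7024 ≈ 4.702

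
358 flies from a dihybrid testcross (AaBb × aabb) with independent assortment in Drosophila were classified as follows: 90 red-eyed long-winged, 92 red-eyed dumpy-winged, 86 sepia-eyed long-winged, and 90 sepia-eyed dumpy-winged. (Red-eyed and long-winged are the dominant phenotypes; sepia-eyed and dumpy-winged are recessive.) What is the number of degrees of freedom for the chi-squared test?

3

A dihybrid testcross with independent assortment gives a 1:1:1:1 ratio.
A goodness-of-fit test with 4 phenotype classes has df = 4 − 1 = 3.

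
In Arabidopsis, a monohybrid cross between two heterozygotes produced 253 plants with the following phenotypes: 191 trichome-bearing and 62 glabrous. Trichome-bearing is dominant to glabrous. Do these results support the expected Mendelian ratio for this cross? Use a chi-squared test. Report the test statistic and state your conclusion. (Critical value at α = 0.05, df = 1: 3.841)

0.033; consistent

For a monohybrid cross between heterozygotes with complete dominance, the expected phenotypic ratio is 3:1.
Under the 3:1 hypothesis (Σ ratio = 4, N = 253):
  trichome-bearing: 253 × 3/4 = 189.75
  glabrous: 253 × 1/4 = 63.25
χ² = Σ (O − E)² / E
  trichome-bearing: (191 − 189.75)² / 189.75 = 0.0082
  glabrous: (62 − 63.25)² / 63.25 = 0.0247
χ² = 0.0082 + 0.0247 = 0.0329 ≈ 0.033
Degrees of freedom = 2 − 1 = 1; critical value at α = 0.05 is 3.841.
Since 0.033 < 3.841, we fail to reject the null hypothesis — the data are consistent with the 3:1 ratio.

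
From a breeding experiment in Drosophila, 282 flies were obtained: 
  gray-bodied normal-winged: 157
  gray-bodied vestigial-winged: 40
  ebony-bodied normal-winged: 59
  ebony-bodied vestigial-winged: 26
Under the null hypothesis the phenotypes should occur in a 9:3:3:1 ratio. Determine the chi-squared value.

7.841

Expected counts for N = 282 under a 9:3:3:1 ratio (total parts = 16):
  gray-bodied normal-winged: 282 × 9/16 = 158.625
  gray-bodied vestigial-winged: 282 × 3/16 = 52.875
  ebony-bodied normal-winged: 282 × 3/16 = 52.875
  ebony-bodied vestigial-winged: 282 × 1/16 = 17.625
χ² = Σ (O − E)² / E
  gray-bodied normal-winged: (157 − 158.625)² / 158.625 = 0.0166
  gray-bodied vestigial-winged: (40 − 52.875)² / 52.875 = 3.1350
  ebony-bodied normal-winged: (59 − 52.875)² / 52.875 = 0.7095
  ebony-bodied vestigial-winged: (26 − 17.625)² / 17.625 = 3.9796
χ² = 0.0166 + 3.1350 + 0.7095 + 3.9796 = 7.8407 ≈ 7.841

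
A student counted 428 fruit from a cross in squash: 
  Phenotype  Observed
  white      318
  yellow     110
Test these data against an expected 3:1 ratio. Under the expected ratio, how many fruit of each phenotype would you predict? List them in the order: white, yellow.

321, 107

Expected counts for N = 428 under a 3:1 ratio (total parts = 4):
  white: 428 × 3/4 = 321
  yellow: 428 × 1/4 = 107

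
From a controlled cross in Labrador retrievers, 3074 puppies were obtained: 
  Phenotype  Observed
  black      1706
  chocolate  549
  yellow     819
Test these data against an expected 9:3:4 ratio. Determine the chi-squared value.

4.928

Total ratio parts = 16. Expected numbers out of 3074:
  black: 3074 × 9/16 = 1729.125
  chocolate: 3074 × 3/16 = 576.375
  yellow: 3074 × 4/16 = 768.5
χ² = Σ (O − E)² / E
  black: (1706 − 1729.125)² / 1729.125 = 0.3093
  chocolate: (549 − 576.375)² / 576.375 = 1.3002
  yellow: (819 − 768.5)² / 768.5 = 3.3185
χ² = 0.3093 + 1.3002 + 3.3185 = 4.928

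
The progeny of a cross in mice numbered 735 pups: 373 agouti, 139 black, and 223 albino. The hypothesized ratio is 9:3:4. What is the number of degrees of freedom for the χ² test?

2

A goodness-of-fit test with 3 phenotype classes has df = 3 − 1 = 2.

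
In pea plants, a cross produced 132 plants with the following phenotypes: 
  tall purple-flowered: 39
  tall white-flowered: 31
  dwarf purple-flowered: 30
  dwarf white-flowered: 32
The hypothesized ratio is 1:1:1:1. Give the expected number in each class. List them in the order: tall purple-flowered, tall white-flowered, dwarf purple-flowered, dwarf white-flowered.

Under the 1:1:1:1 hypothesis (Σ ratio = 4, N = 132):
  tall purple-flowered: 132 × 1/4 = 33
  tall white-flowered: 132 × 1/4 = 33
  dwarf purple-flowered: 132 × 1/4 = 33
  dwarf white-flowered: 132 × 1/4 = 33

33, 33, 33, 33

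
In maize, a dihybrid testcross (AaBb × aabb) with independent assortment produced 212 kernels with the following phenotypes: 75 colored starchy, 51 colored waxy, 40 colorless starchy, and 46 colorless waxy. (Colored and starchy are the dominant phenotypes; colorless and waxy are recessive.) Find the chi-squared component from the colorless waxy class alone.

A dihybrid testcross with independent assortment gives a 1:1:1:1 ratio.
Under the 1:1:1:1 hypothesis (Σ ratio = 4, N = 212):
  colored starchy: 212 × 1/4 = 53
  colored waxy: 212 × 1/4 = 53
  colorless starchy: 212 × 1/4 = 53
  colorless waxy: 212 × 1/4 = 53
Contribution of colorless waxy: (46 − 53)² / 53 = 0.9245

0.925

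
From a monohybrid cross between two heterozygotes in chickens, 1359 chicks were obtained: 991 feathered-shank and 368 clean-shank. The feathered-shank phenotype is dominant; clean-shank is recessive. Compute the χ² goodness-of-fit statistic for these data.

For a monohybrid cross between heterozygotes with complete dominance, the expected phenotypic ratio is 3:1.
The 3:1 ratio has 4 parts, so with N = 1359 the expected counts are:
  feathered-shank: 1359 × 3/4 = 1019.25
  clean-shank: 1359 × 1/4 = 339.75
χ² = Σ (O − E)² / E
  feathered-shank: (991 − 1019.25)² / 1019.25 = 0.7830
  clean-shank: (368 − 339.75)² / 339.75 = 2.3490
χ² = 0.7830 + 2.3490 = 3.132

3.132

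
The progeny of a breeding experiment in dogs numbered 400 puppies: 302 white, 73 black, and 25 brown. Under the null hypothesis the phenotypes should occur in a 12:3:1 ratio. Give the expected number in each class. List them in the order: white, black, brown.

Under the 12:3:1 hypothesis (Σ ratio = 16, N = 400):
  white: 400 × 12/16 = 300
  black: 400 × 3/16 = 75
  brown: 400 × 1/16 = 25

300, 75, 25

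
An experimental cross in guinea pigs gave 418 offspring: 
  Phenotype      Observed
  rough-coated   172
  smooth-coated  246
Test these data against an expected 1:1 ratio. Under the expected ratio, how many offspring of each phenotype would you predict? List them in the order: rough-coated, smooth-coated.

209, 209

The 1:1 ratio has 2 parts, so with N = 418 the expected counts are:
  rough-coated: 418 × 1/2 = 209
  smooth-coated: 418 × 1/2 = 209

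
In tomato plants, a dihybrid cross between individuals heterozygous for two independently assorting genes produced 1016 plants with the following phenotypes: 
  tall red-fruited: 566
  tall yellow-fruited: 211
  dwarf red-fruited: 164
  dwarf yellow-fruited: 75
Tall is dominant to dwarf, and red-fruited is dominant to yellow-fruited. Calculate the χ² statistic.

8.028

A dihybrid F₂ with independent assortment and complete dominance at both loci gives a 9:3:3:1 phenotypic ratio.
Expected counts for N = 1016 under a 9:3:3:1 ratio (total parts = 16):
  tall red-fruited: 1016 × 9/16 = 571.5
  tall yellow-fruited: 1016 × 3/16 = 190.5
  dwarf red-fruited: 1016 × 3/16 = 190.5
  dwarf yellow-fruited: 1016 × 1/16 = 63.5
χ² = Σ (O − E)² / E
  tall red-fruited: (566 − 571.5)² / 571.5 = 0.0529
  tall yellow-fruited: (211 − 190.5)² / 190.5 = 2.2060
  dwarf red-fruited: (164 − 190.5)² / 190.5 = 3.6864
  dwarf yellow-fruited: (75 − 63.5)² / 63.5 = 2.0827
χ² = 0.0529 + 2.2060 + 3.6864 + 2.0827 = 8.028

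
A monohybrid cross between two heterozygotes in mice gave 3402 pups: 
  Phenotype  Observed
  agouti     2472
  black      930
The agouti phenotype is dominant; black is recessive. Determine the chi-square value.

For a monohybrid cross between heterozygotes with complete dominance, the expected phenotypic ratio is 3:1.
The 3:1 ratio has 4 parts, so with N = 3402 the expected counts are:
  agouti: 3402 × 3/4 = 2551.5
  black: 3402 × 1/4 = 850.5
χ² = Σ (O − E)² / E
  agouti: (2472 − 2551.5)² / 2551.5 = 2.4771
  black: (930 − 850.5)² / 850.5 = 7.4312
χ² = 2.4771 + 7.4312 = 9.9083 ≈ 9.908

9.908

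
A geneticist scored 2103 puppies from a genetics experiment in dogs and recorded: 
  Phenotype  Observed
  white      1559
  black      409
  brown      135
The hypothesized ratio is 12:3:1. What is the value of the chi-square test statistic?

0.855

The 12:3:1 ratio has 16 parts, so with N = 2103 the expected counts are:
  white: 2103 × 12/16 = 1577.25
  black: 2103 × 3/16 = 394.3125
  brown: 2103 × 1/16 = 131.4375
χ² = Σ (O − E)² / E
  white: (1559 − 1577.25)² / 1577.25 = 0.2112
  black: (409 − 394.3125)² / 394.3125 = 0.5471
  brown: (135 − 131.4375)² / 131.4375 = 0.0966
χ² = 0.2112 + 0.5471 + 0.0966 = 0.8549 ≈ 0.855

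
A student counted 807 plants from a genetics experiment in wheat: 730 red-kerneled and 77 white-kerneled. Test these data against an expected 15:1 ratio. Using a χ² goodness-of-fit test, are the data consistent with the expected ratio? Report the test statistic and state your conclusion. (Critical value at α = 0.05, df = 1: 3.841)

14.922; not consistent

Total ratio parts = 16. Expected numbers out of 807:
  red-kerneled: 807 × 15/16 = 756.5625
  white-kerneled: 807 × 1/16 = 50.4375
χ² = Σ (O − E)² / E
  red-kerneled: (730 − 756.5625)² / 756.5625 = 0.9326
  white-kerneled: (77 − 50.4375)² / 50.4375 = 13.9889
χ² = 0.9326 + 13.9889 = 14.9215 ≈ 14.922
Degrees of freedom = 2 − 1 = 1; critical value at α = 0.05 is 3.841.
Since 14.922 > 3.841, we reject the null hypothesis — the data do not fit the 15:1 ratio.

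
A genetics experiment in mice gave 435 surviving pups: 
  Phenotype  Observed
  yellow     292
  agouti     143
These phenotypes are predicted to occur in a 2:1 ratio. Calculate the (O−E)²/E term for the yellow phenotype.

Total ratio parts = 3. Expected numbers out of 435:
  yellow: 435 × 2/3 = 290
  agouti: 435 × 1/3 = 145
Contribution of yellow: (292 − 290)² / 290 = 0.0138

0.014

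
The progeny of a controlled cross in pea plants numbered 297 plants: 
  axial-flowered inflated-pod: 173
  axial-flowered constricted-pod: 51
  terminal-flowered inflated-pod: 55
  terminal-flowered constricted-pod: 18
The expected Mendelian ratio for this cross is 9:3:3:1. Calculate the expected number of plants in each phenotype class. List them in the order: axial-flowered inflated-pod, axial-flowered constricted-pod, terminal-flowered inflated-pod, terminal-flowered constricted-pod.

Expected counts for N = 297 under a 9:3:3:1 ratio (total parts = 16):
  axial-flowered inflated-pod: 297 × 9/16 = 167.0625
  axial-flowered constricted-pod: 297 × 3/16 = 55.6875
  terminal-flowered inflated-pod: 297 × 3/16 = 55.6875
  terminal-flowered constricted-pod: 297 × 1/16 = 18.5625

167.0625, 55.6875, 55.6875, 18.5625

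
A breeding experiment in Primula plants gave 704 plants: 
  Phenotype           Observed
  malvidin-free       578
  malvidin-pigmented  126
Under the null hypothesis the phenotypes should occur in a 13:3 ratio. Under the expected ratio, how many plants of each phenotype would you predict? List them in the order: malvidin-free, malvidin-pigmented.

Total ratio parts = 16. Expected numbers out of 704:
  malvidin-free: 704 × 13/16 = 572
  malvidin-pigmented: 704 × 3/16 = 132

572, 132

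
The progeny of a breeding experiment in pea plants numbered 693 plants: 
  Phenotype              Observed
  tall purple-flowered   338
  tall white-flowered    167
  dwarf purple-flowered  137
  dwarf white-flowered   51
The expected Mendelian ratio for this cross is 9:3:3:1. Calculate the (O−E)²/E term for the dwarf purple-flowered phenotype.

Under the 9:3:3:1 hypothesis (Σ ratio = 16, N = 693):
  tall purple-flowered: 693 × 9/16 = 389.8125
  tall white-flowered: 693 × 3/16 = 129.9375
  dwarf purple-flowered: 693 × 3/16 = 129.9375
  dwarf white-flowered: 693 × 1/16 = 43.3125
Contribution of dwarf purple-flowered: (137 − 129.9375)² / 129.9375 = 0.3839

0.384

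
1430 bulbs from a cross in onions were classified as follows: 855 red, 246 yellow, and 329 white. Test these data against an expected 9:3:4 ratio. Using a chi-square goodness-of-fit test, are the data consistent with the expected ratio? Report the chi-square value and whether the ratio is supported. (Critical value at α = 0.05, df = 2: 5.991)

7.284; not consistent

Total ratio parts = 16. Expected numbers out of 1430:
  red: 1430 × 9/16 = 804.375
  yellow: 1430 × 3/16 = 268.125
  white: 1430 × 4/16 = 357.5
χ² = Σ (O − E)² / E
  red: (855 − 804.375)² / 804.375 = 3.1862
  yellow: (246 − 268.125)² / 268.125 = 1.8257
  white: (329 − 357.5)² / 357.5 = 2.2720
χ² = 3.1862 + 1.8257 + 2.2720 = 7.2839 ≈ 7.284
Degrees of freedom = 3 − 1 = 2; critical value at α = 0.05 is 5.991.
Since 7.284 > 5.991, we reject the null hypothesis — the data do not fit the 9:3:4 ratio.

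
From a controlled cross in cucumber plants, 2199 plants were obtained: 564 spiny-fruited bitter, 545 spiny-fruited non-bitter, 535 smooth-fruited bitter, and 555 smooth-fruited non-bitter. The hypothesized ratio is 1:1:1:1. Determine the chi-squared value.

Under the 1:1:1:1 hypothesis (Σ ratio = 4, N = 2199):
  spiny-fruited bitter: 2199 × 1/4 = 549.75
  spiny-fruited non-bitter: 2199 × 1/4 = 549.75
  smooth-fruited bitter: 2199 × 1/4 = 549.75
  smooth-fruited non-bitter: 2199 × 1/4 = 549.75
χ² = Σ (O − E)² / E
  spiny-fruited bitter: (564 − 549.75)² / 549.75 = 0.3694
  spiny-fruited non-bitter: (545 − 549.75)² / 549.75 = 0.0410
  smooth-fruited bitter: (535 − 549.75)² / 549.75 = 0.3957
  smooth-fruited non-bitter: (555 − 549.75)² / 549.75 = 0.0501
χ² = 0.3694 + 0.0410 + 0.3957 + 0.0501 = 0.8562 ≈ 0.856

0.856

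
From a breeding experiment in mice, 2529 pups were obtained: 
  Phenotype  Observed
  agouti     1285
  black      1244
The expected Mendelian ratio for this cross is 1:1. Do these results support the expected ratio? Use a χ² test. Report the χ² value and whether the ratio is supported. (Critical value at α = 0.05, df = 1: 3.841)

The 1:1 ratio has 2 parts, so with N = 2529 the expected counts are:
  agouti: 2529 × 1/2 = 1264.5
  black: 2529 × 1/2 = 1264.5
χ² = Σ (O − E)² / E
  agouti: (1285 − 1264.5)² / 1264.5 = 0.3323
  black: (1244 − 1264.5)² / 1264.5 = 0.3323
χ² = 0.3323 + 0.3323 = 0.6646 ≈ 0.665
Degrees of freedom = 2 − 1 = 1; critical value at α = 0.05 is 3.841.
Since 0.665 < 3.841, we fail to reject the null hypothesis — the data are consistent with the 1:1 ratio.

0.665; consistent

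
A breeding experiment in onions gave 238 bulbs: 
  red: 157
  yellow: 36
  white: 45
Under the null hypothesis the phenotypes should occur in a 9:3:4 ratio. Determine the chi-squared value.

Expected counts for N = 238 under a 9:3:4 ratio (total parts = 16):
  red: 238 × 9/16 = 133.875
  yellow: 238 × 3/16 = 44.625
  white: 238 × 4/16 = 59.5
χ² = Σ (O − E)² / E
  red: (157 − 133.875)² / 133.875 = 3.9945
  yellow: (36 − 44.625)² / 44.625 = 1.6670
  white: (45 − 59.5)² / 59.5 = 3.5336
χ² = 3.9945 + 1.6670 + 3.5336 = 9.1951 ≈ 9.195

9.195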